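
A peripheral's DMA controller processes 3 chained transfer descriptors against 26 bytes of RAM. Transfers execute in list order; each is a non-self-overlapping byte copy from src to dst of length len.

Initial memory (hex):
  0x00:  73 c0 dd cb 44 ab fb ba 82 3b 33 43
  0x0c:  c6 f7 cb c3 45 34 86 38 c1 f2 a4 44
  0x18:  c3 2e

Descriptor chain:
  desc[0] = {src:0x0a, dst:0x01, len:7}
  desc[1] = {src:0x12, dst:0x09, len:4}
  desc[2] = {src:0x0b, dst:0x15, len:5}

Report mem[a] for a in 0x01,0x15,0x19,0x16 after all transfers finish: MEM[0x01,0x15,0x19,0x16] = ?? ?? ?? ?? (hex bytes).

#0 dst[0x01+7] := {0x33,0x43,0xc6,0xf7,0xcb,0xc3,0x45}
#1 dst[0x09+4] := {0x86,0x38,0xc1,0xf2}
#2 dst[0x15+5] := {0xc1,0xf2,0xf7,0xcb,0xc3}
query mem[0x01]=0x33, mem[0x15]=0xc1, mem[0x19]=0xc3, mem[0x16]=0xf2

MEM[0x01,0x15,0x19,0x16] = 33 c1 c3 f2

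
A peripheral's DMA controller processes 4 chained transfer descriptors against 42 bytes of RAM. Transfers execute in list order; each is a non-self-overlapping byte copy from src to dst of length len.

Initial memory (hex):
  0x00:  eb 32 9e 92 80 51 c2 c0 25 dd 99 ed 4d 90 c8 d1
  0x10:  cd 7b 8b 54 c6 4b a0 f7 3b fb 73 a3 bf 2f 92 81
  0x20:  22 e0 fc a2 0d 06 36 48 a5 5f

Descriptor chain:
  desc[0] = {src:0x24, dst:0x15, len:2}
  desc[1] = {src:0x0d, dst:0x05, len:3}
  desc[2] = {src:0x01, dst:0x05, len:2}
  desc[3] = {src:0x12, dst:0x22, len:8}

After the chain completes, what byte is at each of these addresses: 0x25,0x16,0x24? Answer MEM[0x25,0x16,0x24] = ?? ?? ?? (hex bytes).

MEM[0x25,0x16,0x24] = 0d 06 c6

D0: mem[0x15..0x16] <- [0d 06]
D1: mem[0x05..0x07] <- [90 c8 d1]
D2: mem[0x05..0x06] <- [32 9e]
D3: mem[0x22..0x29] <- [8b 54 c6 0d 06 f7 3b fb]
query mem[0x25]=0x0d, mem[0x16]=0x06, mem[0x24]=0xc6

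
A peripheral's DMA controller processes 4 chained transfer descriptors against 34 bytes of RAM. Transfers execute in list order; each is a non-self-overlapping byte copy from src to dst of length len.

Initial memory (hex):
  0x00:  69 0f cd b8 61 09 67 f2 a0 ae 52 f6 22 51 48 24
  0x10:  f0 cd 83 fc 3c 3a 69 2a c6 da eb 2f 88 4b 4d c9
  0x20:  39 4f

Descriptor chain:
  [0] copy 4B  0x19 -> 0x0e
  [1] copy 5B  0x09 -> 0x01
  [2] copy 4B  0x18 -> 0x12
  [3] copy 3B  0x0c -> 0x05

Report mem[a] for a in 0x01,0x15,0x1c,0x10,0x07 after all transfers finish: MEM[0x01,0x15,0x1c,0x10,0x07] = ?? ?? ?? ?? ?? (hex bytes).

D0: mem[0x0e..0x11] <- [da eb 2f 88]
D1: mem[0x01..0x05] <- [ae 52 f6 22 51]
D2: mem[0x12..0x15] <- [c6 da eb 2f]
D3: mem[0x05..0x07] <- [22 51 da]
query mem[0x01]=0xae, mem[0x15]=0x2f, mem[0x1c]=0x88, mem[0x10]=0x2f, mem[0x07]=0xda

MEM[0x01,0x15,0x1c,0x10,0x07] = ae 2f 88 2f da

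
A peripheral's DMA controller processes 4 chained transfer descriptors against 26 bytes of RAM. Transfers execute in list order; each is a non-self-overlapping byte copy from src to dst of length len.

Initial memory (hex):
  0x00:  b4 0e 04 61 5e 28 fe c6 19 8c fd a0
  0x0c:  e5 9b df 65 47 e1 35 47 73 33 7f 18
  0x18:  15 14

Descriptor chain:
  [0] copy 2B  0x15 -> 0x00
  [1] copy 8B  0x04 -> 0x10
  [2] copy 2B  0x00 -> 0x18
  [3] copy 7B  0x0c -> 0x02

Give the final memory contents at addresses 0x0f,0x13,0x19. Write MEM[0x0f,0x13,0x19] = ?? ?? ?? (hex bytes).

MEM[0x0f,0x13,0x19] = 65 c6 7f

#0 dst[0x00+2] := {0x33,0x7f}
#1 dst[0x10+8] := {0x5e,0x28,0xfe,0xc6,0x19,0x8c,0xfd,0xa0}
#2 dst[0x18+2] := {0x33,0x7f}
#3 dst[0x02+7] := {0xe5,0x9b,0xdf,0x65,0x5e,0x28,0xfe}
query mem[0x0f]=0x65, mem[0x13]=0xc6, mem[0x19]=0x7f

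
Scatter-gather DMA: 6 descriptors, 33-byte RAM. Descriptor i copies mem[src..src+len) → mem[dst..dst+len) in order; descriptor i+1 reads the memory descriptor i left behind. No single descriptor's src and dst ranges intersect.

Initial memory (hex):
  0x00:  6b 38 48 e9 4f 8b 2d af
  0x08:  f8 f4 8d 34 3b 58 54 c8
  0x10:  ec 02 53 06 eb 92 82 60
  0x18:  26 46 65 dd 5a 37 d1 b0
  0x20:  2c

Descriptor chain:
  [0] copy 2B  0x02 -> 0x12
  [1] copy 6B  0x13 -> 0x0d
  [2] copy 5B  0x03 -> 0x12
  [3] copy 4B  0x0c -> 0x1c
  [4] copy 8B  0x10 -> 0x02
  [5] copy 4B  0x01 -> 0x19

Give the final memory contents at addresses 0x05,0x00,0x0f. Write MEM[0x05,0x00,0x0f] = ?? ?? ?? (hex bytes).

MEM[0x05,0x00,0x0f] = 4f 6b 92

  after D0: wrote 2B at 0x12 = 48e9
  after D1: wrote 6B at 0x0d = e9eb92826026
  after D2: wrote 5B at 0x12 = e94f8b2daf
  after D3: wrote 4B at 0x1c = 3be9eb92
  after D4: wrote 8B at 0x02 = 8260e94f8b2daf60
  after D5: wrote 4B at 0x19 = 388260e9
query mem[0x05]=0x4f, mem[0x00]=0x6b, mem[0x0f]=0x92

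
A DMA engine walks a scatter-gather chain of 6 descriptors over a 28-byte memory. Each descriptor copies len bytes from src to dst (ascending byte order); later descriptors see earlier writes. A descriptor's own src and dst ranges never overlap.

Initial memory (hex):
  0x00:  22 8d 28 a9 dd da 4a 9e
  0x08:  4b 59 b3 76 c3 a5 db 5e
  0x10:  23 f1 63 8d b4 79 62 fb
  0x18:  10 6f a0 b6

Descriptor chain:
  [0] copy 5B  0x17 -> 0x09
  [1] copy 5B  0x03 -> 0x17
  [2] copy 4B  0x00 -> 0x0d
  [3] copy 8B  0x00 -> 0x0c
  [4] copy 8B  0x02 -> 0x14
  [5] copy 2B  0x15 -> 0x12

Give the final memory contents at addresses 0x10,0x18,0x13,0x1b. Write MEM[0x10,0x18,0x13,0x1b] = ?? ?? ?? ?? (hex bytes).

MEM[0x10,0x18,0x13,0x1b] = dd 4a dd fb

#0 dst[0x09+5] := {0xfb,0x10,0x6f,0xa0,0xb6}
#1 dst[0x17+5] := {0xa9,0xdd,0xda,0x4a,0x9e}
#2 dst[0x0d+4] := {0x22,0x8d,0x28,0xa9}
#3 dst[0x0c+8] := {0x22,0x8d,0x28,0xa9,0xdd,0xda,0x4a,0x9e}
#4 dst[0x14+8] := {0x28,0xa9,0xdd,0xda,0x4a,0x9e,0x4b,0xfb}
#5 dst[0x12+2] := {0xa9,0xdd}
query mem[0x10]=0xdd, mem[0x18]=0x4a, mem[0x13]=0xdd, mem[0x1b]=0xfb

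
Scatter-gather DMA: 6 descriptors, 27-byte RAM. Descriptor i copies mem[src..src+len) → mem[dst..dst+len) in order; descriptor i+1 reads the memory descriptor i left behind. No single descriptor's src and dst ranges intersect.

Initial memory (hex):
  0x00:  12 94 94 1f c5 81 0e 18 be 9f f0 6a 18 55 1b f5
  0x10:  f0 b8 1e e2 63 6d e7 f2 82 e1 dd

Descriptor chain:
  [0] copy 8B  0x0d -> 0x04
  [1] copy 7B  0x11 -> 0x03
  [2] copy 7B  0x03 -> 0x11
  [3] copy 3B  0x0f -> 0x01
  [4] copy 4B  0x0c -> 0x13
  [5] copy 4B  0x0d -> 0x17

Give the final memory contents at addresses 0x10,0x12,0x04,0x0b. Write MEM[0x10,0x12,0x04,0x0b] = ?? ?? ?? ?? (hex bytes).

MEM[0x10,0x12,0x04,0x0b] = f0 1e 1e 63

  after D0: wrote 8B at 0x04 = 551bf5f0b81ee263
  after D1: wrote 7B at 0x03 = b81ee2636de7f2
  after D2: wrote 7B at 0x11 = b81ee2636de7f2
  after D3: wrote 3B at 0x01 = f5f0b8
  after D4: wrote 4B at 0x13 = 18551bf5
  after D5: wrote 4B at 0x17 = 551bf5f0
query mem[0x10]=0xf0, mem[0x12]=0x1e, mem[0x04]=0x1e, mem[0x0b]=0x63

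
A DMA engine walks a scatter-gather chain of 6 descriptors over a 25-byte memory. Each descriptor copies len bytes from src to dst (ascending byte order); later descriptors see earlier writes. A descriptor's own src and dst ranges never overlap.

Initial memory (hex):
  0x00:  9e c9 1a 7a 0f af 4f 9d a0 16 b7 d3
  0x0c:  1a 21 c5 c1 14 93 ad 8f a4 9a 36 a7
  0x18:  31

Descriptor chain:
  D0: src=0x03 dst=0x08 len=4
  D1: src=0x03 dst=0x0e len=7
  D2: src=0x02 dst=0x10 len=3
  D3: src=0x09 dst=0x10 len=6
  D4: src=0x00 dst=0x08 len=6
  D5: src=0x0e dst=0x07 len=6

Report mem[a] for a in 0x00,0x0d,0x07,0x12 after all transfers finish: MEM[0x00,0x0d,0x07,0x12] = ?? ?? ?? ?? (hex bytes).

D0: mem[0x08..0x0b] <- [7a 0f af 4f]
D1: mem[0x0e..0x14] <- [7a 0f af 4f 9d 7a 0f]
D2: mem[0x10..0x12] <- [1a 7a 0f]
D3: mem[0x10..0x15] <- [0f af 4f 1a 21 7a]
D4: mem[0x08..0x0d] <- [9e c9 1a 7a 0f af]
D5: mem[0x07..0x0c] <- [7a 0f 0f af 4f 1a]
query mem[0x00]=0x9e, mem[0x0d]=0xaf, mem[0x07]=0x7a, mem[0x12]=0x4f

MEM[0x00,0x0d,0x07,0x12] = 9e af 7a 4f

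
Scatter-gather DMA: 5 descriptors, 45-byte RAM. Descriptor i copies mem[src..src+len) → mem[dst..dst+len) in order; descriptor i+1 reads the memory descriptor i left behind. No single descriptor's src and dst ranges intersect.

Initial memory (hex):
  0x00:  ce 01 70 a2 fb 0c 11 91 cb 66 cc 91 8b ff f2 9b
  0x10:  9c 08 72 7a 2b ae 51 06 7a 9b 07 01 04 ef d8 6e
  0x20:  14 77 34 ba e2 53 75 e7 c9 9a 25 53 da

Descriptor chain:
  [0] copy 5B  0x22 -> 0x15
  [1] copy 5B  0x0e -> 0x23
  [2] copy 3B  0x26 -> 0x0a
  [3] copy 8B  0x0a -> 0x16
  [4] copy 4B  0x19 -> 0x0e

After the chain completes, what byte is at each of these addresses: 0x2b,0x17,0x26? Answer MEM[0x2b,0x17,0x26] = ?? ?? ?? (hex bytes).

#0 dst[0x15+5] := {0x34,0xba,0xe2,0x53,0x75}
#1 dst[0x23+5] := {0xf2,0x9b,0x9c,0x08,0x72}
#2 dst[0x0a+3] := {0x08,0x72,0xc9}
#3 dst[0x16+8] := {0x08,0x72,0xc9,0xff,0xf2,0x9b,0x9c,0x08}
#4 dst[0x0e+4] := {0xff,0xf2,0x9b,0x9c}
query mem[0x2b]=0x53, mem[0x17]=0x72, mem[0x26]=0x08

MEM[0x2b,0x17,0x26] = 53 72 08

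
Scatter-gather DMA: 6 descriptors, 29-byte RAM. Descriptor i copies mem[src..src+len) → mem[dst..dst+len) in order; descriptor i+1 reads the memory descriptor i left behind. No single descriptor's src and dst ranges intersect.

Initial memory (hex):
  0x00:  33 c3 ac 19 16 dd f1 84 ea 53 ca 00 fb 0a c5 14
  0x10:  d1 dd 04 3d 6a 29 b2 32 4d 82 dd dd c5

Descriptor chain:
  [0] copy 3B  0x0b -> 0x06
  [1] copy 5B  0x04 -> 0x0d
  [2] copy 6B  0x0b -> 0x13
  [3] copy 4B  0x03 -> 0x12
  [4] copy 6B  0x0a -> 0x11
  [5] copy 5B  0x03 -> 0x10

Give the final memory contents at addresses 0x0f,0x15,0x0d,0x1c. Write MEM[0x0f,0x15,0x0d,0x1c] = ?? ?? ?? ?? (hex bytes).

D0: mem[0x06..0x08] <- [00 fb 0a]
D1: mem[0x0d..0x11] <- [16 dd 00 fb 0a]
D2: mem[0x13..0x18] <- [00 fb 16 dd 00 fb]
D3: mem[0x12..0x15] <- [19 16 dd 00]
D4: mem[0x11..0x16] <- [ca 00 fb 16 dd 00]
D5: mem[0x10..0x14] <- [19 16 dd 00 fb]
query mem[0x0f]=0x00, mem[0x15]=0xdd, mem[0x0d]=0x16, mem[0x1c]=0xc5

MEM[0x0f,0x15,0x0d,0x1c] = 00 dd 16 c5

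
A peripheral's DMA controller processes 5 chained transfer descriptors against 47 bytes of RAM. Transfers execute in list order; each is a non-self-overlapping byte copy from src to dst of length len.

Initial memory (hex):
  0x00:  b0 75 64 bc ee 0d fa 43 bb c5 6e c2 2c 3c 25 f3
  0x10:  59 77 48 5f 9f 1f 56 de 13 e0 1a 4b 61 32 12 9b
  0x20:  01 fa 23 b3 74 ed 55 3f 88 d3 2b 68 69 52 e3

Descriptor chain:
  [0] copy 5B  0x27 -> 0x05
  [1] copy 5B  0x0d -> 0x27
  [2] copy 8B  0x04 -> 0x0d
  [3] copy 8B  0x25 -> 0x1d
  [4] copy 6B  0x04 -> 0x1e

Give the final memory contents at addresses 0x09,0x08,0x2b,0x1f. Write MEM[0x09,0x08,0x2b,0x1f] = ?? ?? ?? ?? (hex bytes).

MEM[0x09,0x08,0x2b,0x1f] = 68 2b 77 3f

#0 dst[0x05+5] := {0x3f,0x88,0xd3,0x2b,0x68}
#1 dst[0x27+5] := {0x3c,0x25,0xf3,0x59,0x77}
#2 dst[0x0d+8] := {0xee,0x3f,0x88,0xd3,0x2b,0x68,0x6e,0xc2}
#3 dst[0x1d+8] := {0xed,0x55,0x3c,0x25,0xf3,0x59,0x77,0x69}
#4 dst[0x1e+6] := {0xee,0x3f,0x88,0xd3,0x2b,0x68}
query mem[0x09]=0x68, mem[0x08]=0x2b, mem[0x2b]=0x77, mem[0x1f]=0x3f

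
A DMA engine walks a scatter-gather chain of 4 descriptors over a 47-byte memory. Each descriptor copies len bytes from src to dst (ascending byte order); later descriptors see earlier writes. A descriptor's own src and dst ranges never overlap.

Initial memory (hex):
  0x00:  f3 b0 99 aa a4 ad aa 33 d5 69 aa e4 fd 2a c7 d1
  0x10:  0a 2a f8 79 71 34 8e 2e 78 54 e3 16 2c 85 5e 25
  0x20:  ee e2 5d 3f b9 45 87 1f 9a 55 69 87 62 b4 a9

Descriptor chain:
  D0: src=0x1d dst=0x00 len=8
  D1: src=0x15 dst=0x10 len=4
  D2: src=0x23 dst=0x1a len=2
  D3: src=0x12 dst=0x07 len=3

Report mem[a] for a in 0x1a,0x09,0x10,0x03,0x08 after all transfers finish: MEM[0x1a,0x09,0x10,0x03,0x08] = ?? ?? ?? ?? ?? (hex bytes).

D0: mem[0x00..0x07] <- [85 5e 25 ee e2 5d 3f b9]
D1: mem[0x10..0x13] <- [34 8e 2e 78]
D2: mem[0x1a..0x1b] <- [3f b9]
D3: mem[0x07..0x09] <- [2e 78 71]
query mem[0x1a]=0x3f, mem[0x09]=0x71, mem[0x10]=0x34, mem[0x03]=0xee, mem[0x08]=0x78

MEM[0x1a,0x09,0x10,0x03,0x08] = 3f 71 34 ee 78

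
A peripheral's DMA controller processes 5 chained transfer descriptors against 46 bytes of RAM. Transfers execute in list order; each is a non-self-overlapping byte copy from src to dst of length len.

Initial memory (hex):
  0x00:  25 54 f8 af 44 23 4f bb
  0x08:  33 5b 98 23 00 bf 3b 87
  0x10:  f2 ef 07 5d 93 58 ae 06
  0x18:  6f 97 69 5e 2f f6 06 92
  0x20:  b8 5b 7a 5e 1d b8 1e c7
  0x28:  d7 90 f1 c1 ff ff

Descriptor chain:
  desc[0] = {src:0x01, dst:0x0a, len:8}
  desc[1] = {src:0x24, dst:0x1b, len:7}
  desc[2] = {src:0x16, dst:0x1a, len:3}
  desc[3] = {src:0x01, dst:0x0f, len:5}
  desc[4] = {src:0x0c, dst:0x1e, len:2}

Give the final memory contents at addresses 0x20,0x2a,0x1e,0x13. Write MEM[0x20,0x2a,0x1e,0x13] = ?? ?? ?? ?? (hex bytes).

[0] 0x01->0x0a len=8 : 54 f8 af 44 23 4f bb 33
[1] 0x24->0x1b len=7 : 1d b8 1e c7 d7 90 f1
[2] 0x16->0x1a len=3 : ae 06 6f
[3] 0x01->0x0f len=5 : 54 f8 af 44 23
[4] 0x0c->0x1e len=2 : af 44
query mem[0x20]=0x90, mem[0x2a]=0xf1, mem[0x1e]=0xaf, mem[0x13]=0x23

MEM[0x20,0x2a,0x1e,0x13] = 90 f1 af 23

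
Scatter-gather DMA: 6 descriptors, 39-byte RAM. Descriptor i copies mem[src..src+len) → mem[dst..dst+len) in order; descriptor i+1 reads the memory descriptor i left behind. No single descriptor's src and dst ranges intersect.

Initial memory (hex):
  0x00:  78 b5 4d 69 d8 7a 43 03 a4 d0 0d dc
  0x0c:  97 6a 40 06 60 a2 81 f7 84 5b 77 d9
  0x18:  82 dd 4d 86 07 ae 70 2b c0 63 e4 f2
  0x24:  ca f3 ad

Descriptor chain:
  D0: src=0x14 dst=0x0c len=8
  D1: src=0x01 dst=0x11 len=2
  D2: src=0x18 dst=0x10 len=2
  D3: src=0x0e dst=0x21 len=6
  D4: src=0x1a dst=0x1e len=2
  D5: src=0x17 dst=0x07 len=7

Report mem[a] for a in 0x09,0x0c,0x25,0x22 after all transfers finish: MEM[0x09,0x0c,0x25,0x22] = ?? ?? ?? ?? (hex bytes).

MEM[0x09,0x0c,0x25,0x22] = dd 07 4d d9

D0: mem[0x0c..0x13] <- [84 5b 77 d9 82 dd 4d 86]
D1: mem[0x11..0x12] <- [b5 4d]
D2: mem[0x10..0x11] <- [82 dd]
D3: mem[0x21..0x26] <- [77 d9 82 dd 4d 86]
D4: mem[0x1e..0x1f] <- [4d 86]
D5: mem[0x07..0x0d] <- [d9 82 dd 4d 86 07 ae]
query mem[0x09]=0xdd, mem[0x0c]=0x07, mem[0x25]=0x4d, mem[0x22]=0xd9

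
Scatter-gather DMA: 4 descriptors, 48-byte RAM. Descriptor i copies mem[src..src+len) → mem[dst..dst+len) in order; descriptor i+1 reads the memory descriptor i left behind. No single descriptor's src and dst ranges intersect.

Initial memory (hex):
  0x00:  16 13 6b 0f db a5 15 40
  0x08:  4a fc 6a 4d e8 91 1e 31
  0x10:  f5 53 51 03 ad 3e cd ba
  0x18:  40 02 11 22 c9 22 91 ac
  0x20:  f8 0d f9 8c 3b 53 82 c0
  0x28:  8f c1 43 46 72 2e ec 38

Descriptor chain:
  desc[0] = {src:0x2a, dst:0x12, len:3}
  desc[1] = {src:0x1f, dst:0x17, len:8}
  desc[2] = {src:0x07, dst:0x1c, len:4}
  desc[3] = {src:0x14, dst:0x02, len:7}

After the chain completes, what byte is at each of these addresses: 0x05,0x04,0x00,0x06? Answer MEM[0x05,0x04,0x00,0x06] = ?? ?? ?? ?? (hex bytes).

MEM[0x05,0x04,0x00,0x06] = ac cd 16 f8

  after D0: wrote 3B at 0x12 = 434672
  after D1: wrote 8B at 0x17 = acf80df98c3b5382
  after D2: wrote 4B at 0x1c = 404afc6a
  after D3: wrote 7B at 0x02 = 723ecdacf80df9
query mem[0x05]=0xac, mem[0x04]=0xcd, mem[0x00]=0x16, mem[0x06]=0xf8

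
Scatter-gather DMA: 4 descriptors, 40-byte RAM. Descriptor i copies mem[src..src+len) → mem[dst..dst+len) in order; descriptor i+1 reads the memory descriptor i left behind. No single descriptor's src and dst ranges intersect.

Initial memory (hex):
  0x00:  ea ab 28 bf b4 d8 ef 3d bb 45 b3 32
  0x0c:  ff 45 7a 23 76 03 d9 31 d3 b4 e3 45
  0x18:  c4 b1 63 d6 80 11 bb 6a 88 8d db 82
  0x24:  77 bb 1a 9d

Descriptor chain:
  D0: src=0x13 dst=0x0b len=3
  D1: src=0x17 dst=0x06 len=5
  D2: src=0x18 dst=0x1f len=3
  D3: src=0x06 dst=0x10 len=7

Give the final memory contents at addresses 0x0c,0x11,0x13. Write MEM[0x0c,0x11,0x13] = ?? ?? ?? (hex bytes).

MEM[0x0c,0x11,0x13] = d3 c4 63

[0] 0x13->0x0b len=3 : 31 d3 b4
[1] 0x17->0x06 len=5 : 45 c4 b1 63 d6
[2] 0x18->0x1f len=3 : c4 b1 63
[3] 0x06->0x10 len=7 : 45 c4 b1 63 d6 31 d3
query mem[0x0c]=0xd3, mem[0x11]=0xc4, mem[0x13]=0x63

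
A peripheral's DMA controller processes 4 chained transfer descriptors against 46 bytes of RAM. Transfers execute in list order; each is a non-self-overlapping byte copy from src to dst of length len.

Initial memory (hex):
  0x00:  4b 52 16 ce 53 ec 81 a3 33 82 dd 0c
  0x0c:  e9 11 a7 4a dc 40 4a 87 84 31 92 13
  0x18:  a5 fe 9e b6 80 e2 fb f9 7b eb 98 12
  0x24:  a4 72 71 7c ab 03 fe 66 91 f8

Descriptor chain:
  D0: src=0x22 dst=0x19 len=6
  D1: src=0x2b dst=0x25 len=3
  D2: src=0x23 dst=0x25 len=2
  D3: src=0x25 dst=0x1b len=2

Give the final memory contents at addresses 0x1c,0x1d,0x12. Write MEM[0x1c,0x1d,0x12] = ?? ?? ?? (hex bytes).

MEM[0x1c,0x1d,0x12] = a4 71 4a

[0] 0x22->0x19 len=6 : 98 12 a4 72 71 7c
[1] 0x2b->0x25 len=3 : 66 91 f8
[2] 0x23->0x25 len=2 : 12 a4
[3] 0x25->0x1b len=2 : 12 a4
query mem[0x1c]=0xa4, mem[0x1d]=0x71, mem[0x12]=0x4a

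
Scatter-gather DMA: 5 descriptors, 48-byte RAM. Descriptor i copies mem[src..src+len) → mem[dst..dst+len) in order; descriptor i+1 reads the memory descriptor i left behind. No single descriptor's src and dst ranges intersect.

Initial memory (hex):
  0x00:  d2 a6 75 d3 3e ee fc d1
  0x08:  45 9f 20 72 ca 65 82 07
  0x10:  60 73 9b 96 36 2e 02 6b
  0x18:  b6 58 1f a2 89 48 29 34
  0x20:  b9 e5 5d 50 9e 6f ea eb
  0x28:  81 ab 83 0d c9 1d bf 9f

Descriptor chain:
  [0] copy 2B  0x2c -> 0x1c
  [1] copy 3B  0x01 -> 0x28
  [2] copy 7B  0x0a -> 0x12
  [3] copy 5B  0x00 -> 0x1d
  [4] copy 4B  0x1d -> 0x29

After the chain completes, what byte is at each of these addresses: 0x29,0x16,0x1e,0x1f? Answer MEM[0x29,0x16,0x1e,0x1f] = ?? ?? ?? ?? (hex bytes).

MEM[0x29,0x16,0x1e,0x1f] = d2 82 a6 75

  after D0: wrote 2B at 0x1c = c91d
  after D1: wrote 3B at 0x28 = a675d3
  after D2: wrote 7B at 0x12 = 2072ca65820760
  after D3: wrote 5B at 0x1d = d2a675d33e
  after D4: wrote 4B at 0x29 = d2a675d3
query mem[0x29]=0xd2, mem[0x16]=0x82, mem[0x1e]=0xa6, mem[0x1f]=0x75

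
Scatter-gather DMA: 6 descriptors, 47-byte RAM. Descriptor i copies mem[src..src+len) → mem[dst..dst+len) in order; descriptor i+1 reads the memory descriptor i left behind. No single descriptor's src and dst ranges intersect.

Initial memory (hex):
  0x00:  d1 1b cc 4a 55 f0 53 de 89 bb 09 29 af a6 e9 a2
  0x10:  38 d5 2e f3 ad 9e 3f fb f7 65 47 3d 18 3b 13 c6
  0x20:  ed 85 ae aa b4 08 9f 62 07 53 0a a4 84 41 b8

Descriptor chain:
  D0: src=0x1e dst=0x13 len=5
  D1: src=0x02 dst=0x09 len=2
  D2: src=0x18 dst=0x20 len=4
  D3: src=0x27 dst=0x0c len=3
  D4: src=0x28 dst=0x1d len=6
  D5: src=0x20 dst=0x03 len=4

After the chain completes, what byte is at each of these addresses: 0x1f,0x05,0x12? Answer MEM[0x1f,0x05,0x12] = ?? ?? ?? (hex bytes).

MEM[0x1f,0x05,0x12] = 0a 41 2e

#0 dst[0x13+5] := {0x13,0xc6,0xed,0x85,0xae}
#1 dst[0x09+2] := {0xcc,0x4a}
#2 dst[0x20+4] := {0xf7,0x65,0x47,0x3d}
#3 dst[0x0c+3] := {0x62,0x07,0x53}
#4 dst[0x1d+6] := {0x07,0x53,0x0a,0xa4,0x84,0x41}
#5 dst[0x03+4] := {0xa4,0x84,0x41,0x3d}
query mem[0x1f]=0x0a, mem[0x05]=0x41, mem[0x12]=0x2e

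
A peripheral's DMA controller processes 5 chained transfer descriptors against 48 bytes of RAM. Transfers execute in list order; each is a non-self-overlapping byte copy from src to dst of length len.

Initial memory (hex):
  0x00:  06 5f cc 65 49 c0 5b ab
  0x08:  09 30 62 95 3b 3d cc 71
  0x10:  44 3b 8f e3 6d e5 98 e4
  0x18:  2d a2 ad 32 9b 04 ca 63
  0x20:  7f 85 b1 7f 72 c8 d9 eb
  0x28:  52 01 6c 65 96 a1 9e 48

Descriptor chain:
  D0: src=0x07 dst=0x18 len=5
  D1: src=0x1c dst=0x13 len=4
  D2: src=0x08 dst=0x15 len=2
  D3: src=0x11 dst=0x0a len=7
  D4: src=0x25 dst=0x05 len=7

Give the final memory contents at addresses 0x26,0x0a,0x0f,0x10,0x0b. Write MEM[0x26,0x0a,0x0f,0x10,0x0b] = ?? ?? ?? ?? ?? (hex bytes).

MEM[0x26,0x0a,0x0f,0x10,0x0b] = d9 6c 30 e4 65

  after D0: wrote 5B at 0x18 = ab09306295
  after D1: wrote 4B at 0x13 = 9504ca63
  after D2: wrote 2B at 0x15 = 0930
  after D3: wrote 7B at 0x0a = 3b8f95040930e4
  after D4: wrote 7B at 0x05 = c8d9eb52016c65
query mem[0x26]=0xd9, mem[0x0a]=0x6c, mem[0x0f]=0x30, mem[0x10]=0xe4, mem[0x0b]=0x65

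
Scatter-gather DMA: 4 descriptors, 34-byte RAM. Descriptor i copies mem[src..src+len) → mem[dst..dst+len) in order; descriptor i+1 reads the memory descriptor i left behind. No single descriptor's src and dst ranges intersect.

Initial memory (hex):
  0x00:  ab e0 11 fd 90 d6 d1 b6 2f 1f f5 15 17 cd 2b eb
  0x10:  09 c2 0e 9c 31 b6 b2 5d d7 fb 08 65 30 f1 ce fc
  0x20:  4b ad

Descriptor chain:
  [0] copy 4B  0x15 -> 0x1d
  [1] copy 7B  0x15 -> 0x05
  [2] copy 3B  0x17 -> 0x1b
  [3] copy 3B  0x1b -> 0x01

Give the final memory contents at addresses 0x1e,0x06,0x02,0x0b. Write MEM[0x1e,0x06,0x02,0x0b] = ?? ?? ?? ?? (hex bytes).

#0 dst[0x1d+4] := {0xb6,0xb2,0x5d,0xd7}
#1 dst[0x05+7] := {0xb6,0xb2,0x5d,0xd7,0xfb,0x08,0x65}
#2 dst[0x1b+3] := {0x5d,0xd7,0xfb}
#3 dst[0x01+3] := {0x5d,0xd7,0xfb}
query mem[0x1e]=0xb2, mem[0x06]=0xb2, mem[0x02]=0xd7, mem[0x0b]=0x65

MEM[0x1e,0x06,0x02,0x0b] = b2 b2 d7 65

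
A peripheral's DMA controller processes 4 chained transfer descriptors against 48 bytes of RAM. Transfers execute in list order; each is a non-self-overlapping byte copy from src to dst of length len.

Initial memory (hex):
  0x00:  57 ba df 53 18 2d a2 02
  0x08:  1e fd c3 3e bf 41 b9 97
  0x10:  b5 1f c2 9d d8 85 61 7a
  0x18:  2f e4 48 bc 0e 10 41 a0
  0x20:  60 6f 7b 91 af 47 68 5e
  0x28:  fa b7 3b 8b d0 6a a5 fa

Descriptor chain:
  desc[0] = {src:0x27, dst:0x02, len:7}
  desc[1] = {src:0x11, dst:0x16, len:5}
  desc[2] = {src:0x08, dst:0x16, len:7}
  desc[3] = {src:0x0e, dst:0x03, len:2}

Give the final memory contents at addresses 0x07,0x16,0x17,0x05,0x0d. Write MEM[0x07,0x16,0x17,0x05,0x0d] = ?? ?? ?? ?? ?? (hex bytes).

MEM[0x07,0x16,0x17,0x05,0x0d] = d0 6a fd 3b 41

[0] 0x27->0x02 len=7 : 5e fa b7 3b 8b d0 6a
[1] 0x11->0x16 len=5 : 1f c2 9d d8 85
[2] 0x08->0x16 len=7 : 6a fd c3 3e bf 41 b9
[3] 0x0e->0x03 len=2 : b9 97
query mem[0x07]=0xd0, mem[0x16]=0x6a, mem[0x17]=0xfd, mem[0x05]=0x3b, mem[0x0d]=0x41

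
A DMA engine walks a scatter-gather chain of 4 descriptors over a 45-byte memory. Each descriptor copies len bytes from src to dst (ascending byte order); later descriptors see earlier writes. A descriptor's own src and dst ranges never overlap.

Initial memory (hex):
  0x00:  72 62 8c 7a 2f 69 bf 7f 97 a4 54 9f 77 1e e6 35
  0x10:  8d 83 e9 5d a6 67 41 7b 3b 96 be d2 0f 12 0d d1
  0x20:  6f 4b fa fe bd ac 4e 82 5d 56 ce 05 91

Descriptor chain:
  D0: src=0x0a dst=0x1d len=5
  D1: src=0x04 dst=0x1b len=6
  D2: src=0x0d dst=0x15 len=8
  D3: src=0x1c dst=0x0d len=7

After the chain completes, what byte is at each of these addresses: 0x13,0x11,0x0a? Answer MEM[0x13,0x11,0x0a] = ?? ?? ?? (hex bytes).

MEM[0x13,0x11,0x0a] = fa a4 54

D0: mem[0x1d..0x21] <- [54 9f 77 1e e6]
D1: mem[0x1b..0x20] <- [2f 69 bf 7f 97 a4]
D2: mem[0x15..0x1c] <- [1e e6 35 8d 83 e9 5d a6]
D3: mem[0x0d..0x13] <- [a6 bf 7f 97 a4 e6 fa]
query mem[0x13]=0xfa, mem[0x11]=0xa4, mem[0x0a]=0x54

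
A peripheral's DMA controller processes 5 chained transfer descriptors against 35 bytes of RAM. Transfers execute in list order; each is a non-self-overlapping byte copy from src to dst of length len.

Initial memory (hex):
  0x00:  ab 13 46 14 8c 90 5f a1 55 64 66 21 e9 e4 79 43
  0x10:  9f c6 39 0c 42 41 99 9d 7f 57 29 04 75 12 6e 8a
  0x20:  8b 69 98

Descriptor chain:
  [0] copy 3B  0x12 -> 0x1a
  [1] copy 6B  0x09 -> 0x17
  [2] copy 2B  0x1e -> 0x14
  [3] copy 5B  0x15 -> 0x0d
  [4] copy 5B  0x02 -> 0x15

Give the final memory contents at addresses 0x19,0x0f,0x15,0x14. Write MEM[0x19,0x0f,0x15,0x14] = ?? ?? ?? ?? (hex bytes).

MEM[0x19,0x0f,0x15,0x14] = 5f 64 46 6e

  after D0: wrote 3B at 0x1a = 390c42
  after D1: wrote 6B at 0x17 = 646621e9e479
  after D2: wrote 2B at 0x14 = 6e8a
  after D3: wrote 5B at 0x0d = 8a99646621
  after D4: wrote 5B at 0x15 = 46148c905f
query mem[0x19]=0x5f, mem[0x0f]=0x64, mem[0x15]=0x46, mem[0x14]=0x6e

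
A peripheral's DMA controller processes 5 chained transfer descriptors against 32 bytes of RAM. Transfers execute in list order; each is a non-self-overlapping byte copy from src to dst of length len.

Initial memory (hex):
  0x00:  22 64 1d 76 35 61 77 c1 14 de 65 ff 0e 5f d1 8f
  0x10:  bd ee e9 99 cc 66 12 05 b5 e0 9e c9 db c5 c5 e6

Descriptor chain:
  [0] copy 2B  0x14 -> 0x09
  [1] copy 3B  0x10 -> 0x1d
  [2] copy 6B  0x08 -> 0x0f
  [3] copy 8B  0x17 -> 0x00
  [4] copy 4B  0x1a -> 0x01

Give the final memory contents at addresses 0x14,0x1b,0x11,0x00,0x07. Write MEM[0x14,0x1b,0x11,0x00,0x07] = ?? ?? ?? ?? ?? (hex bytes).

#0 dst[0x09+2] := {0xcc,0x66}
#1 dst[0x1d+3] := {0xbd,0xee,0xe9}
#2 dst[0x0f+6] := {0x14,0xcc,0x66,0xff,0x0e,0x5f}
#3 dst[0x00+8] := {0x05,0xb5,0xe0,0x9e,0xc9,0xdb,0xbd,0xee}
#4 dst[0x01+4] := {0x9e,0xc9,0xdb,0xbd}
query mem[0x14]=0x5f, mem[0x1b]=0xc9, mem[0x11]=0x66, mem[0x00]=0x05, mem[0x07]=0xee

MEM[0x14,0x1b,0x11,0x00,0x07] = 5f c9 66 05 ee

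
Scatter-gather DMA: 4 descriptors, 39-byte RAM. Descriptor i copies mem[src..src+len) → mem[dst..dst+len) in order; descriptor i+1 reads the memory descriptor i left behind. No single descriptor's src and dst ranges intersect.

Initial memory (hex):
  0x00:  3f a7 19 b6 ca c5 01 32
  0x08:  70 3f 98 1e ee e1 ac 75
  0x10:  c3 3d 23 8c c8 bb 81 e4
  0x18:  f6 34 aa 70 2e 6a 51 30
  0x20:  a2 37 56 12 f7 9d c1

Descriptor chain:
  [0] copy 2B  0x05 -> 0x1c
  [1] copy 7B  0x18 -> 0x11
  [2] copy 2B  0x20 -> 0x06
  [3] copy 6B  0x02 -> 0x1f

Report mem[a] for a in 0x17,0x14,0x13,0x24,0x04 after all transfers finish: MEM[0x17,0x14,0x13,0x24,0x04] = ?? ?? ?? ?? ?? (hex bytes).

MEM[0x17,0x14,0x13,0x24,0x04] = 51 70 aa 37 ca

#0 dst[0x1c+2] := {0xc5,0x01}
#1 dst[0x11+7] := {0xf6,0x34,0xaa,0x70,0xc5,0x01,0x51}
#2 dst[0x06+2] := {0xa2,0x37}
#3 dst[0x1f+6] := {0x19,0xb6,0xca,0xc5,0xa2,0x37}
query mem[0x17]=0x51, mem[0x14]=0x70, mem[0x13]=0xaa, mem[0x24]=0x37, mem[0x04]=0xca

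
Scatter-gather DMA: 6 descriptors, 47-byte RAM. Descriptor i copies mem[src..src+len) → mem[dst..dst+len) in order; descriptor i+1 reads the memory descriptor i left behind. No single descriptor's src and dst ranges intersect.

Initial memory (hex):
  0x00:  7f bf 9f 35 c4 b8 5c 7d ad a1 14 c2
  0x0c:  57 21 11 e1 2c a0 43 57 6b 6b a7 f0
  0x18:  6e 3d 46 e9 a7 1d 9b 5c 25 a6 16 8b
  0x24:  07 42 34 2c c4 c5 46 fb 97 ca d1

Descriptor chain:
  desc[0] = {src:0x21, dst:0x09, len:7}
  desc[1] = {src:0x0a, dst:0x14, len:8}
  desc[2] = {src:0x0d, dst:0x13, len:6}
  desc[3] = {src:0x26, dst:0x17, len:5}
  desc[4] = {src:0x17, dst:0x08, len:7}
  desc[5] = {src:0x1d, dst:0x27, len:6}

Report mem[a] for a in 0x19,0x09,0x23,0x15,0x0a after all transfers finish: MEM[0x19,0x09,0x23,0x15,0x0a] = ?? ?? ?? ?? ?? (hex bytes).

#0 dst[0x09+7] := {0xa6,0x16,0x8b,0x07,0x42,0x34,0x2c}
#1 dst[0x14+8] := {0x16,0x8b,0x07,0x42,0x34,0x2c,0x2c,0xa0}
#2 dst[0x13+6] := {0x42,0x34,0x2c,0x2c,0xa0,0x43}
#3 dst[0x17+5] := {0x34,0x2c,0xc4,0xc5,0x46}
#4 dst[0x08+7] := {0x34,0x2c,0xc4,0xc5,0x46,0xa7,0x1d}
#5 dst[0x27+6] := {0x1d,0x9b,0x5c,0x25,0xa6,0x16}
query mem[0x19]=0xc4, mem[0x09]=0x2c, mem[0x23]=0x8b, mem[0x15]=0x2c, mem[0x0a]=0xc4

MEM[0x19,0x09,0x23,0x15,0x0a] = c4 2c 8b 2c c4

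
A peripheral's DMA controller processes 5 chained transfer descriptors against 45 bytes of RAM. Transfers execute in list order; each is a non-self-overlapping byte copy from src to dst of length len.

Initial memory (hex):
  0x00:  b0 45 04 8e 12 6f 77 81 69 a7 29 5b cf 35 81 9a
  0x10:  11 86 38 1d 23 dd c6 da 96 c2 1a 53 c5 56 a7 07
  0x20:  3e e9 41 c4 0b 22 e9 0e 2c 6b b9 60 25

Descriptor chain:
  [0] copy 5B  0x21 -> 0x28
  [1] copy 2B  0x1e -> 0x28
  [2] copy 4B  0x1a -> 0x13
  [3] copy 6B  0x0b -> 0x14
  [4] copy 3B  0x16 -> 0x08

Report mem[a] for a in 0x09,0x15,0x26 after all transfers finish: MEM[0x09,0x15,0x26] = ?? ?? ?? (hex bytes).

MEM[0x09,0x15,0x26] = 81 cf e9

#0 dst[0x28+5] := {0xe9,0x41,0xc4,0x0b,0x22}
#1 dst[0x28+2] := {0xa7,0x07}
#2 dst[0x13+4] := {0x1a,0x53,0xc5,0x56}
#3 dst[0x14+6] := {0x5b,0xcf,0x35,0x81,0x9a,0x11}
#4 dst[0x08+3] := {0x35,0x81,0x9a}
query mem[0x09]=0x81, mem[0x15]=0xcf, mem[0x26]=0xe9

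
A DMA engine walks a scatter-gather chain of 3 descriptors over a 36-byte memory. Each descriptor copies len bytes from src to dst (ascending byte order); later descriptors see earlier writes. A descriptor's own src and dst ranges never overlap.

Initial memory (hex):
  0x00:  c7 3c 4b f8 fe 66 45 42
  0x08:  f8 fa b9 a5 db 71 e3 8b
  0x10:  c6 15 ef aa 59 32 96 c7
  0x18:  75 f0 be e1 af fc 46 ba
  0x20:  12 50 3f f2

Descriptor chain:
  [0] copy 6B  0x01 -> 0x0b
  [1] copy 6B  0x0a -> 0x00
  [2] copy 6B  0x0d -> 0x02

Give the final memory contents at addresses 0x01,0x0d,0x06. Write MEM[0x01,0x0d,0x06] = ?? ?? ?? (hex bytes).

D0: mem[0x0b..0x10] <- [3c 4b f8 fe 66 45]
D1: mem[0x00..0x05] <- [b9 3c 4b f8 fe 66]
D2: mem[0x02..0x07] <- [f8 fe 66 45 15 ef]
query mem[0x01]=0x3c, mem[0x0d]=0xf8, mem[0x06]=0x15

MEM[0x01,0x0d,0x06] = 3c f8 15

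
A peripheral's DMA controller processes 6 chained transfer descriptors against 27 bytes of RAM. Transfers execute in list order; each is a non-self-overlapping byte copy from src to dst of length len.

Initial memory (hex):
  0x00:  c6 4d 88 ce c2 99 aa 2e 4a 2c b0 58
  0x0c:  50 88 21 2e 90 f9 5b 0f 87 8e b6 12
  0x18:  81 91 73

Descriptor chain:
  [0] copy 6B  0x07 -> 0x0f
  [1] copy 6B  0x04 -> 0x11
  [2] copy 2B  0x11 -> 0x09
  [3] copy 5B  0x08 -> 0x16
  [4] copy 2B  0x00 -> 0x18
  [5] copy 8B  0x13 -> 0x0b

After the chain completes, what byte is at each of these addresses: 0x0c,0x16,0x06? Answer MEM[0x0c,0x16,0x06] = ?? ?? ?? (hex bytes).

  after D0: wrote 6B at 0x0f = 2e4a2cb05850
  after D1: wrote 6B at 0x11 = c299aa2e4a2c
  after D2: wrote 2B at 0x09 = c299
  after D3: wrote 5B at 0x16 = 4ac2995850
  after D4: wrote 2B at 0x18 = c64d
  after D5: wrote 8B at 0x0b = aa2e4a4ac2c64d50
query mem[0x0c]=0x2e, mem[0x16]=0x4a, mem[0x06]=0xaa

MEM[0x0c,0x16,0x06] = 2e 4a aa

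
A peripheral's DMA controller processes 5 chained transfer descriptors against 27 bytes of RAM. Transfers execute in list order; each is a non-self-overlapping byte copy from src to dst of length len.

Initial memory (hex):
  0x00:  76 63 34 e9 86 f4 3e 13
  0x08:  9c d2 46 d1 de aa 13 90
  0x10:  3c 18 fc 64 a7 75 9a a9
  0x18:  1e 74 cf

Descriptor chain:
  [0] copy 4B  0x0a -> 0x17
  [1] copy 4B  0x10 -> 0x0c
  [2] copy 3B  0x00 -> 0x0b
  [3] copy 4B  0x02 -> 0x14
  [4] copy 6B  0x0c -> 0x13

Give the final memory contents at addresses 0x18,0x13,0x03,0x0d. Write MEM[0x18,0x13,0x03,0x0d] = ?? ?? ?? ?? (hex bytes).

MEM[0x18,0x13,0x03,0x0d] = 18 63 e9 34

  after D0: wrote 4B at 0x17 = 46d1deaa
  after D1: wrote 4B at 0x0c = 3c18fc64
  after D2: wrote 3B at 0x0b = 766334
  after D3: wrote 4B at 0x14 = 34e986f4
  after D4: wrote 6B at 0x13 = 6334fc643c18
query mem[0x18]=0x18, mem[0x13]=0x63, mem[0x03]=0xe9, mem[0x0d]=0x34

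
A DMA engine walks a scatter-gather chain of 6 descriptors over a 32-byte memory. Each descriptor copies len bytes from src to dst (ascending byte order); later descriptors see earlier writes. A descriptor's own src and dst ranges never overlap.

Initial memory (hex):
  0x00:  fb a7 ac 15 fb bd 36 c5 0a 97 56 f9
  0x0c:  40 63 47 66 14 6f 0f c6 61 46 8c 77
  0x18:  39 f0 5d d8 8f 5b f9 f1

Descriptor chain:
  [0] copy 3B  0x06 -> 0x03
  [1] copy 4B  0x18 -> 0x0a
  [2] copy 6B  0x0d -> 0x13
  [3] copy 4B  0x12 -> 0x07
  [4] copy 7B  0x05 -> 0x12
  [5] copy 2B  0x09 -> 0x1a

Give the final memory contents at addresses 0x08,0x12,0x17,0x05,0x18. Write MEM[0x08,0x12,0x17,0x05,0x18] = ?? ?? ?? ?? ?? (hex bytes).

MEM[0x08,0x12,0x17,0x05,0x18] = d8 0a 66 0a f0

D0: mem[0x03..0x05] <- [36 c5 0a]
D1: mem[0x0a..0x0d] <- [39 f0 5d d8]
D2: mem[0x13..0x18] <- [d8 47 66 14 6f 0f]
D3: mem[0x07..0x0a] <- [0f d8 47 66]
D4: mem[0x12..0x18] <- [0a 36 0f d8 47 66 f0]
D5: mem[0x1a..0x1b] <- [47 66]
query mem[0x08]=0xd8, mem[0x12]=0x0a, mem[0x17]=0x66, mem[0x05]=0x0a, mem[0x18]=0xf0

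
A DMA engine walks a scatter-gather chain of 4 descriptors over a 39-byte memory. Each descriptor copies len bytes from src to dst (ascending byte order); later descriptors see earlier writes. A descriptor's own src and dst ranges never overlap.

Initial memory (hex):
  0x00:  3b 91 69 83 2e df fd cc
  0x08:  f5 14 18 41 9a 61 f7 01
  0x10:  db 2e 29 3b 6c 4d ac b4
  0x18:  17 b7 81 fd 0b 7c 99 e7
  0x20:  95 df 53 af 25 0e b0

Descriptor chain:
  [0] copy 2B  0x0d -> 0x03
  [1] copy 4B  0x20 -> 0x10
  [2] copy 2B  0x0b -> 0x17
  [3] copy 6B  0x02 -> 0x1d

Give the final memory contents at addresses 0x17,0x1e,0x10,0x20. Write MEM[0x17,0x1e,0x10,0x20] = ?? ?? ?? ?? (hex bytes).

MEM[0x17,0x1e,0x10,0x20] = 41 61 95 df

D0: mem[0x03..0x04] <- [61 f7]
D1: mem[0x10..0x13] <- [95 df 53 af]
D2: mem[0x17..0x18] <- [41 9a]
D3: mem[0x1d..0x22] <- [69 61 f7 df fd cc]
query mem[0x17]=0x41, mem[0x1e]=0x61, mem[0x10]=0x95, mem[0x20]=0xdf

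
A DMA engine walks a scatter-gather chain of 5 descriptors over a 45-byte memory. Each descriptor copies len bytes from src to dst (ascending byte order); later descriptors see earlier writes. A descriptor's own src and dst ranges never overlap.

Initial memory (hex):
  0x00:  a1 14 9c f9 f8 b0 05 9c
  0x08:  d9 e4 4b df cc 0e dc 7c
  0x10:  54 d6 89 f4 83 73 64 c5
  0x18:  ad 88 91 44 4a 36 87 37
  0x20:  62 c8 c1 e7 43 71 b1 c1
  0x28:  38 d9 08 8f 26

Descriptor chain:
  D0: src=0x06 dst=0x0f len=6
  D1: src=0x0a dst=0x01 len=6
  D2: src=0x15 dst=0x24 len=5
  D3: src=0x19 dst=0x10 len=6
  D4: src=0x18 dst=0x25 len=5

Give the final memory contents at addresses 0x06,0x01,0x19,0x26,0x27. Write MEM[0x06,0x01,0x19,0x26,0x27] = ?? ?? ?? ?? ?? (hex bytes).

  after D0: wrote 6B at 0x0f = 059cd9e44bdf
  after D1: wrote 6B at 0x01 = 4bdfcc0edc05
  after D2: wrote 5B at 0x24 = 7364c5ad88
  after D3: wrote 6B at 0x10 = 8891444a3687
  after D4: wrote 5B at 0x25 = ad8891444a
query mem[0x06]=0x05, mem[0x01]=0x4b, mem[0x19]=0x88, mem[0x26]=0x88, mem[0x27]=0x91

MEM[0x06,0x01,0x19,0x26,0x27] = 05 4b 88 88 91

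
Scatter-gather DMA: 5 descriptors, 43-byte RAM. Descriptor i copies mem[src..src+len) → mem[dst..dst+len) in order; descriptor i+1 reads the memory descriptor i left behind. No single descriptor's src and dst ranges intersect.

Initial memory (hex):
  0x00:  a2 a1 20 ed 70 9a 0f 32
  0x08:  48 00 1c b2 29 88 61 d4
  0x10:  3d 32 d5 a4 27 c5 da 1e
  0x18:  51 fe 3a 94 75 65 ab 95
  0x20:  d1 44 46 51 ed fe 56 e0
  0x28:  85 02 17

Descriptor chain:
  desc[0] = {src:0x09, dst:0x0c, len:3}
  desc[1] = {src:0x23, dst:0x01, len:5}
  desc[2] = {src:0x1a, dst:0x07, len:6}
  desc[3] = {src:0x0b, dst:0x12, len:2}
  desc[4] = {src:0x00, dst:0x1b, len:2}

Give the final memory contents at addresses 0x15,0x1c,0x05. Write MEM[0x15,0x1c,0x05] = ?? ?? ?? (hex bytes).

MEM[0x15,0x1c,0x05] = c5 51 e0

D0: mem[0x0c..0x0e] <- [00 1c b2]
D1: mem[0x01..0x05] <- [51 ed fe 56 e0]
D2: mem[0x07..0x0c] <- [3a 94 75 65 ab 95]
D3: mem[0x12..0x13] <- [ab 95]
D4: mem[0x1b..0x1c] <- [a2 51]
query mem[0x15]=0xc5, mem[0x1c]=0x51, mem[0x05]=0xe0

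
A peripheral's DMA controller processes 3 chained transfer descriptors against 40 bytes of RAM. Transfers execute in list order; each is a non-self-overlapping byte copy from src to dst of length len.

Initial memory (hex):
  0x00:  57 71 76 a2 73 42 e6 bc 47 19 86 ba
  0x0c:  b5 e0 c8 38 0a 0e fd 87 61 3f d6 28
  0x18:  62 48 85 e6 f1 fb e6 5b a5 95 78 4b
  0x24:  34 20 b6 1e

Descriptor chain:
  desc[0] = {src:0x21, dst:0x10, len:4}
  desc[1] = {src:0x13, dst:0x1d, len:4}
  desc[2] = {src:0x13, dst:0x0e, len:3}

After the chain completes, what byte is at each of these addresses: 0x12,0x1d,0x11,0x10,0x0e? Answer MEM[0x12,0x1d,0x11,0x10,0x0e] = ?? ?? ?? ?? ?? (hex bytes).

#0 dst[0x10+4] := {0x95,0x78,0x4b,0x34}
#1 dst[0x1d+4] := {0x34,0x61,0x3f,0xd6}
#2 dst[0x0e+3] := {0x34,0x61,0x3f}
query mem[0x12]=0x4b, mem[0x1d]=0x34, mem[0x11]=0x78, mem[0x10]=0x3f, mem[0x0e]=0x34

MEM[0x12,0x1d,0x11,0x10,0x0e] = 4b 34 78 3f 34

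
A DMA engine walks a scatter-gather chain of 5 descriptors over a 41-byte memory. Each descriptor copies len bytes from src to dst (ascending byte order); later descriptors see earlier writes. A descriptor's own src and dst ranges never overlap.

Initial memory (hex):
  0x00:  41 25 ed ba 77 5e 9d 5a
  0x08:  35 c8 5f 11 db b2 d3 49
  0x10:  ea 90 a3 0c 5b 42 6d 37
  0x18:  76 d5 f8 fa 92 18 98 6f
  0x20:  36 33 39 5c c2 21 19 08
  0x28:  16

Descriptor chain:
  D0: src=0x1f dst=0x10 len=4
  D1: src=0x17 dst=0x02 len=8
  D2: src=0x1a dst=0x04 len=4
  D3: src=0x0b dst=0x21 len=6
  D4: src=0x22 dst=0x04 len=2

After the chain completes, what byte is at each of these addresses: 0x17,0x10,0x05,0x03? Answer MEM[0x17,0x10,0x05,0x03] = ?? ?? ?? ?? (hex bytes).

MEM[0x17,0x10,0x05,0x03] = 37 6f b2 76

#0 dst[0x10+4] := {0x6f,0x36,0x33,0x39}
#1 dst[0x02+8] := {0x37,0x76,0xd5,0xf8,0xfa,0x92,0x18,0x98}
#2 dst[0x04+4] := {0xf8,0xfa,0x92,0x18}
#3 dst[0x21+6] := {0x11,0xdb,0xb2,0xd3,0x49,0x6f}
#4 dst[0x04+2] := {0xdb,0xb2}
query mem[0x17]=0x37, mem[0x10]=0x6f, mem[0x05]=0xb2, mem[0x03]=0x76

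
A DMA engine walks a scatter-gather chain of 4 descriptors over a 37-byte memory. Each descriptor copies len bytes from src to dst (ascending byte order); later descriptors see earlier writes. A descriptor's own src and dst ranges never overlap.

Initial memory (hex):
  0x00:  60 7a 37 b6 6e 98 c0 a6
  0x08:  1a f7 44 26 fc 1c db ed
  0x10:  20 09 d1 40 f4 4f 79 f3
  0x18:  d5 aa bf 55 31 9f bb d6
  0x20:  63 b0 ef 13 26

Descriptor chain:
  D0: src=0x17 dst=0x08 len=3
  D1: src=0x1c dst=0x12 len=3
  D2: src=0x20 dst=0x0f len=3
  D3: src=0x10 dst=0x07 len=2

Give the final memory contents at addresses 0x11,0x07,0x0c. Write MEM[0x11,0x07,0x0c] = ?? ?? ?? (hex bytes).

#0 dst[0x08+3] := {0xf3,0xd5,0xaa}
#1 dst[0x12+3] := {0x31,0x9f,0xbb}
#2 dst[0x0f+3] := {0x63,0xb0,0xef}
#3 dst[0x07+2] := {0xb0,0xef}
query mem[0x11]=0xef, mem[0x07]=0xb0, mem[0x0c]=0xfc

MEM[0x11,0x07,0x0c] = ef b0 fc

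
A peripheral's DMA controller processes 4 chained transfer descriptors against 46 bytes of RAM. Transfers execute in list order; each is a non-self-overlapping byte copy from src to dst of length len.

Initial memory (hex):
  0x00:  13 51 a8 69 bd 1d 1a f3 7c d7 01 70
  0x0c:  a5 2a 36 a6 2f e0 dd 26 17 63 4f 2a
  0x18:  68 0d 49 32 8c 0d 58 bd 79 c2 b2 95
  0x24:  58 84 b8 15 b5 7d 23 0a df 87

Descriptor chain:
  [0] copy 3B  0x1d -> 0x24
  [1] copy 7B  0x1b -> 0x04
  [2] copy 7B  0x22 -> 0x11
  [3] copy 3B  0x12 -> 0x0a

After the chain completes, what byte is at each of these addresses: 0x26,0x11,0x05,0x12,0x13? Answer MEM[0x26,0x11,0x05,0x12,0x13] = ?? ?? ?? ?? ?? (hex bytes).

MEM[0x26,0x11,0x05,0x12,0x13] = bd b2 8c 95 0d

#0 dst[0x24+3] := {0x0d,0x58,0xbd}
#1 dst[0x04+7] := {0x32,0x8c,0x0d,0x58,0xbd,0x79,0xc2}
#2 dst[0x11+7] := {0xb2,0x95,0x0d,0x58,0xbd,0x15,0xb5}
#3 dst[0x0a+3] := {0x95,0x0d,0x58}
query mem[0x26]=0xbd, mem[0x11]=0xb2, mem[0x05]=0x8c, mem[0x12]=0x95, mem[0x13]=0x0d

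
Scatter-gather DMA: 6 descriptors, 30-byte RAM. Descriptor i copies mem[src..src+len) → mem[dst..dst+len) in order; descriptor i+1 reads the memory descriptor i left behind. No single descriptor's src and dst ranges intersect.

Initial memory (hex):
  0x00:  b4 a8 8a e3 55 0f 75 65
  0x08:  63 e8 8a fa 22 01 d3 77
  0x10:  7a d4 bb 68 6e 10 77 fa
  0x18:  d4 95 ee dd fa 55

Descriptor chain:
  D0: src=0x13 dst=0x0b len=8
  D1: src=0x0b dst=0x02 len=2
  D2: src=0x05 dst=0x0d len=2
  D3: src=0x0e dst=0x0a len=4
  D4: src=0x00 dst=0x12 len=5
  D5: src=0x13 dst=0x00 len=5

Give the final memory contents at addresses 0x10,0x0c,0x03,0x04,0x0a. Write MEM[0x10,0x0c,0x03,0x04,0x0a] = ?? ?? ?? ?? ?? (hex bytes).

MEM[0x10,0x0c,0x03,0x04,0x0a] = d4 d4 55 fa 75

  after D0: wrote 8B at 0x0b = 686e1077fad495ee
  after D1: wrote 2B at 0x02 = 686e
  after D2: wrote 2B at 0x0d = 0f75
  after D3: wrote 4B at 0x0a = 75fad495
  after D4: wrote 5B at 0x12 = b4a8686e55
  after D5: wrote 5B at 0x00 = a8686e55fa
query mem[0x10]=0xd4, mem[0x0c]=0xd4, mem[0x03]=0x55, mem[0x04]=0xfa, mem[0x0a]=0x75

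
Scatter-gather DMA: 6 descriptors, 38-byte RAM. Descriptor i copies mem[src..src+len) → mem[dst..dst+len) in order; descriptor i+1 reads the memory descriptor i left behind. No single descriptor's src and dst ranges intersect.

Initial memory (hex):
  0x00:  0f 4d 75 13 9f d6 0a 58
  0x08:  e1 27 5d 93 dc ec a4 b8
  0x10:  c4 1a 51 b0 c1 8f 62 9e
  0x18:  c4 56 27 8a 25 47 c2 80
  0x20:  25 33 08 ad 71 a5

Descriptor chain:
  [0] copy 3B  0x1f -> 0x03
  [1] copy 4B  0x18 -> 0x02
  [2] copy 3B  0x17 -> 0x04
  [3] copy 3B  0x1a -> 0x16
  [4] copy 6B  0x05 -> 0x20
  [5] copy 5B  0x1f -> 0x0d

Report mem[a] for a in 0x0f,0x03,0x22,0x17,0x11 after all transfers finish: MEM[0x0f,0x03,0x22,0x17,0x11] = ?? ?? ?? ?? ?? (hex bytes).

MEM[0x0f,0x03,0x22,0x17,0x11] = 56 56 58 8a e1

#0 dst[0x03+3] := {0x80,0x25,0x33}
#1 dst[0x02+4] := {0xc4,0x56,0x27,0x8a}
#2 dst[0x04+3] := {0x9e,0xc4,0x56}
#3 dst[0x16+3] := {0x27,0x8a,0x25}
#4 dst[0x20+6] := {0xc4,0x56,0x58,0xe1,0x27,0x5d}
#5 dst[0x0d+5] := {0x80,0xc4,0x56,0x58,0xe1}
query mem[0x0f]=0x56, mem[0x03]=0x56, mem[0x22]=0x58, mem[0x17]=0x8a, mem[0x11]=0xe1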